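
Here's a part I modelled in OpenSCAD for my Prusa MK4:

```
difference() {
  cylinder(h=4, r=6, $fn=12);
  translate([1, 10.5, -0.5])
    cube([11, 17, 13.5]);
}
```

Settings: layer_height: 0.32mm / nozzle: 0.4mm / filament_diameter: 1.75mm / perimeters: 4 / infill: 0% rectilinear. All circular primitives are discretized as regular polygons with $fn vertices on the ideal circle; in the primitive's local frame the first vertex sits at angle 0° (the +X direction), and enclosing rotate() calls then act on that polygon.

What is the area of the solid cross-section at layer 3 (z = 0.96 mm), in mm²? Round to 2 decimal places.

108.00 mm²

At z = 0.96 mm: the cylinder: section is a regular 12-gon, circumradius r=6 (area = (12/2)·6.000²·sin(360°/12) = 108.00 mm²); the cube at (1, 10.5) (footprint 11×17) is included at this height (area 187.00 mm²); After the difference (first − rest): starting from the r=6 cylinder (108.00 mm²), the 11×17 cube at (1, 10.5) misses the remaining region (no effect) — area = 108.00 mm². Overall, the cross-section is a single solid region. Net area = 108.00 mm².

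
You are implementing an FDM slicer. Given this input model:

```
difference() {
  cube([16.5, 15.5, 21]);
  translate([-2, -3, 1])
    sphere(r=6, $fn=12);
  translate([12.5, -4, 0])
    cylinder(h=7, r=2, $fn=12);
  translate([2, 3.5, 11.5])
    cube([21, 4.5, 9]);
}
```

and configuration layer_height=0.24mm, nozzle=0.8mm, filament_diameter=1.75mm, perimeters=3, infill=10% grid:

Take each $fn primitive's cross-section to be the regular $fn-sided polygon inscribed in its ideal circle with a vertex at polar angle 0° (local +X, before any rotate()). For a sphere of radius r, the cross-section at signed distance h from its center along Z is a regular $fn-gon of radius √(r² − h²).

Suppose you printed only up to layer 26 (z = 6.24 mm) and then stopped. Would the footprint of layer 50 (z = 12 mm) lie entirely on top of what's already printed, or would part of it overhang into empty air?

entirely on top

Compare the two slices. At z = 6.24: the cube is present — its section is the full 16.5×15.5 rectangle (area 255.75 mm²); the r=6 sphere at (-2, -3) contributes a regular 12-gon of circumradius √(6²−5.24²) = 2.923 (area = (12/2)·2.923²·sin(360°/12) = 25.63 mm²); the r=2 cylinder at (12.5, -4) contributes a regular 12-gon of circumradius 2 (area = (12/2)·2.000²·sin(360°/12) = 12.00 mm²); the cube at (2, 3.5) is not intersected at this z (z outside [11.5, 20.5]); After the difference (first − rest): starting from the 16.5×15.5 cube (255.75 mm²), the r=6 sphere at (-2, -3) misses the remaining region (no effect); the r=2 cylinder at (12.5, -4) misses the remaining region (no effect) — area = 255.75 mm². At z = 12: the cube is present — its section is the full 16.5×15.5 rectangle (area 255.75 mm²); the sphere at (-2, -3) is absent (|z−center|=11.000 > r=6); the cylinder at (12.5, -4) does not reach this height (z outside [0, 7]); the cube at (2, 3.5) is present — its section is the full 21×4.5 rectangle (area 94.50 mm²); After the difference (first − rest): starting from the 16.5×15.5 cube (255.75 mm²), the 21×4.5 cube at (2, 3.5) partially overlaps it — only the 65.25 mm² overlap (of its 94.50 mm²) is removed, clipping the outline — area = 190.50 mm². Checking containment: the cross-section at z = 12 is a subset of the cross-section at z = 6.24.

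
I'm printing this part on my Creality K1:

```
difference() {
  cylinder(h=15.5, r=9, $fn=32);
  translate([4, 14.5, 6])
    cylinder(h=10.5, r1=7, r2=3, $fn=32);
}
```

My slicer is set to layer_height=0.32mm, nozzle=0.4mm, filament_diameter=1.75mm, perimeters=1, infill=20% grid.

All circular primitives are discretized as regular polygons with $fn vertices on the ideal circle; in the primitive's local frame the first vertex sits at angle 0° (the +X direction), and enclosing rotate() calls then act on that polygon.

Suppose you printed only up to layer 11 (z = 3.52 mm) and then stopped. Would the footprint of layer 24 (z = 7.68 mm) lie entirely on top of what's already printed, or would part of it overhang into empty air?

Compare the two slices. At z = 3.52: the r=9 cylinder contributes a regular 32-gon of circumradius 9 (area = (32/2)·9.000²·sin(360°/32) = 252.84 mm²); the cone at (4, 14.5) does not reach this height (z outside [6, 16.5]); Subtracting the remaining from the first: none of the subtracted shapes is present at this height, so the r=9 cylinder is unchanged — area = 252.84 mm². At z = 7.68: the r=9 cylinder contributes a regular 32-gon of circumradius 9 (area = (32/2)·9.000²·sin(360°/32) = 252.84 mm²); the cone at (4, 14.5) (r1=7→r2=3) has section circumradius 6.360 here — a regular 32-gon (area = (32/2)·6.360²·sin(360°/32) = 126.26 mm²); Taking the first minus the rest: starting from the r=9 cylinder (252.84 mm²), the cone at (4, 14.5) partially overlaps it — only the 0.51 mm² overlap (of its 126.26 mm²) is removed, clipping the outline — area = 252.33 mm². Checking containment: the cross-section at z = 7.68 is a subset of the cross-section at z = 3.52.

entirely on top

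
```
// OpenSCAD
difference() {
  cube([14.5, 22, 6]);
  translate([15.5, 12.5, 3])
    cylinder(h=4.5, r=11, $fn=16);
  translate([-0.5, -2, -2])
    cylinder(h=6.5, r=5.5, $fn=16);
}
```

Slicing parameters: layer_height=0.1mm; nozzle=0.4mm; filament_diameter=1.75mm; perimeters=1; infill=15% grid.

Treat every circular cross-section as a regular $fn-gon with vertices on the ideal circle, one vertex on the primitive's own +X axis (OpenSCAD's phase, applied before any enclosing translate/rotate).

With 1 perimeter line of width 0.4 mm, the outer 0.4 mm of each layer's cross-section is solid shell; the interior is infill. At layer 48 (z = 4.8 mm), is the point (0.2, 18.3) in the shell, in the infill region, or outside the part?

At z = 4.8 mm: the 14.5×22 cube contributes its full rectangle; the r=11 cylinder at (15.5, 12.5) contributes a regular 16-gon of circumradius 11; the cylinder at (-0.5, -2) does not reach this height (z outside [-2, 4.5]); Subtracting the remaining from the first: starting from the 14.5×22 cube, the r=11 cylinder at (15.5, 12.5) partially overlaps it — only the 159.94 mm² overlap (of its 370.44 mm²) is removed, clipping the outline — 1 connected region. Overall, the cross-section is a single solid region. The nearest boundary edge runs (0.00, 0.00)→(0.00, 22.00); distance from the point to it = 0.20 mm. The point is inside the cross-section, 0.20 mm from the nearest boundary — within the 0.4 mm shell band (1 × 0.4).

shell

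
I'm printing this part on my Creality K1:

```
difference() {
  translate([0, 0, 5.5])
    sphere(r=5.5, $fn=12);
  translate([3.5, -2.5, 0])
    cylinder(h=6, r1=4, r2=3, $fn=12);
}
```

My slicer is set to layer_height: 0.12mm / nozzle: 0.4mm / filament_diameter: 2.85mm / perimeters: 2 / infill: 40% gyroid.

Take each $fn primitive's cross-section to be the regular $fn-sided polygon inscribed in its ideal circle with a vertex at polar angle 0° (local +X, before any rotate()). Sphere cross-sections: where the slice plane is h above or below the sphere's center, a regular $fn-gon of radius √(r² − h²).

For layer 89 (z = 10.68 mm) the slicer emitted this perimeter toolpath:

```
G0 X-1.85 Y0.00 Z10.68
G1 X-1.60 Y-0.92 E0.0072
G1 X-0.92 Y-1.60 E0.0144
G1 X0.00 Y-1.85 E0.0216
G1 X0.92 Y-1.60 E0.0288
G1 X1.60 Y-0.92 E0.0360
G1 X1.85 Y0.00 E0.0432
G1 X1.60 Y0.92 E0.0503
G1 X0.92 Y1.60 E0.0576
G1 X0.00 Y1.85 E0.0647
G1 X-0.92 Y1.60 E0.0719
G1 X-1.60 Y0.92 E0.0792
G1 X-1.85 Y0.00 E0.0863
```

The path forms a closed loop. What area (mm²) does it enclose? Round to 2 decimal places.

Apply the shoelace formula to the sequence of (X, Y) vertices; enclosed area = 10.24 mm².

10.24 mm²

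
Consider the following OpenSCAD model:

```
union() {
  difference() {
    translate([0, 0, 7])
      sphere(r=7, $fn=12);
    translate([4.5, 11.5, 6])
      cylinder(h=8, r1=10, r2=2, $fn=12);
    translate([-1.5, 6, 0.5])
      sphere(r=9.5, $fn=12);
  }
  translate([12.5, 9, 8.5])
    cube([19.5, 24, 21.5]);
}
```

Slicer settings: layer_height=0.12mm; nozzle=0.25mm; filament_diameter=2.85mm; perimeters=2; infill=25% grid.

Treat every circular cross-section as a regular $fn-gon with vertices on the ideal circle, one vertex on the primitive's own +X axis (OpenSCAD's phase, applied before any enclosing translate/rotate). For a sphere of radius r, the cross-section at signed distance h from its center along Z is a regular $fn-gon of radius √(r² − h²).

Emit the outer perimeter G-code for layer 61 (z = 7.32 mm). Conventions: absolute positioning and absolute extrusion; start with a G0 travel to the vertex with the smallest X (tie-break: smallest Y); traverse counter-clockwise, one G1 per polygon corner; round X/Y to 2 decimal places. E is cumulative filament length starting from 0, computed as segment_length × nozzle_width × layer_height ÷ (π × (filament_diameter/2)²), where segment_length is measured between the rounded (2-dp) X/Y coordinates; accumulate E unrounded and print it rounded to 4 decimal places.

At z = 7.32 mm: the r=7 sphere slices to a regular 12-gon of circumradius 6.993 (√(r²−h²) with h=0.32 from center); the cone at (4.5, 11.5) (r1=10→r2=2) has section circumradius 8.680 here — a regular 12-gon; the r=9.5 sphere at (-1.5, 6) slices to a regular 12-gon of circumradius 6.613 (√(r²−h²) with h=6.82 from center); Taking the first minus the rest: starting from the r=7 sphere, the cone at (4.5, 11.5) partially overlaps it — only the 18.12 mm² overlap (of its 226.03 mm²) is removed, clipping the outline; the r=9.5 sphere at (-1.5, 6) partially overlaps it — only the 43.30 mm² overlap (of its 131.21 mm²) is removed, clipping the outline — 1 connected region; the cube at (12.5, 9) does not reach this height (z outside [8.5, 30]); Merging all regions: only that combined region is present, so the union is just that shape — 1 connected region. The outline is a single polygon with 15 vertices. Extrusion per mm of travel: 0.25 × 0.12 / (π × 1.425²) = 0.004703. Accumulating E over each segment gives final E = 0.1967.

G0 X-6.99 Y0.00 Z7.32
G1 X-6.06 Y-3.50 E0.0170
G1 X-3.50 Y-6.06 E0.0341
G1 X0.00 Y-6.99 E0.0511
G1 X3.50 Y-6.06 E0.0681
G1 X6.06 Y-3.50 E0.0851
G1 X6.99 Y0.00 E0.1022
G1 X6.12 Y3.25 E0.1180
G1 X4.50 Y2.82 E0.1259
G1 X4.28 Y2.88 E0.1269
G1 X4.23 Y2.69 E0.1279
G1 X1.81 Y0.27 E0.1440
G1 X-1.50 Y-0.61 E0.1601
G1 X-4.81 Y0.27 E0.1762
G1 X-6.47 Y1.94 E0.1873
G1 X-6.99 Y0.00 E0.1967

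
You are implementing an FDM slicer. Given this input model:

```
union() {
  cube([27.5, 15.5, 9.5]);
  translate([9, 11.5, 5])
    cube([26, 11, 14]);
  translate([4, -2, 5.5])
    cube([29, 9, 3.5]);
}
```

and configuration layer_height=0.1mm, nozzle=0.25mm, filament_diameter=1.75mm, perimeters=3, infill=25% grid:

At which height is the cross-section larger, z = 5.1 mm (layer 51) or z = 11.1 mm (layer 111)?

layer 51 (z = 5.1 mm)

Layer 51 (z = 5.1): the cube is present — its section is the full 27.5×15.5 rectangle (area 426.25 mm²); the cube at (9, 11.5) (footprint 26×11) is included at this height (area 286.00 mm²); the cube at (4, -2) is absent (z outside [5.5, 9]); Taking the union: the regions partially overlap — summed areas 712.25 mm² minus the doubly-counted overlap 74.00 mm² gives 638.25 mm² — area = 638.25 mm². So its area = 638.25 mm². Layer 111 (z = 11.1): the cube does not reach this height (z outside [0, 9.5]); the 26×11 cube at (9, 11.5) contributes its full rectangle (area 286.00 mm²); the cube at (4, -2) does not reach this height (z outside [5.5, 9]); Taking the union: only the 26×11 cube at (9, 11.5) is present, so the union is just that shape — area = 286.00 mm². So its area = 286.00 mm². Layer 51 is larger (638.25 vs 286.00 mm²).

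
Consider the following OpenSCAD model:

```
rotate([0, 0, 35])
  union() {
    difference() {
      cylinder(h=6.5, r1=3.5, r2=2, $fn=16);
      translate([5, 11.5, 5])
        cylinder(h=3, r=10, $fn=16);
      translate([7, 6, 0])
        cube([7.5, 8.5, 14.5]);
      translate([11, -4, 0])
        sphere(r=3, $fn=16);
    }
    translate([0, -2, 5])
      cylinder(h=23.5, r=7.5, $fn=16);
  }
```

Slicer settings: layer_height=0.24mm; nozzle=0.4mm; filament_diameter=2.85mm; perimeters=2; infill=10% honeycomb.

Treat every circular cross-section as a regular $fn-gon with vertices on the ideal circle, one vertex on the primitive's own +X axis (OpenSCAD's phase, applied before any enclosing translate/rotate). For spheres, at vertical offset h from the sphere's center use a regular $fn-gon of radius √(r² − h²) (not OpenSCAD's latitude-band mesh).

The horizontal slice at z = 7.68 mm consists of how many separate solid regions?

1

At z = 7.68 mm: the cone is not intersected at this z (z outside [0, 6.5]); the r=10 cylinder at (5, 11.5) contributes a regular 16-gon of circumradius 10; the cube at (7, 6) is present — its section is the full 7.5×8.5 rectangle; the sphere at (11, -4) is not intersected at this z (|z−center|=7.680 > r=3); After the difference (first − rest): the first operand is absent here, so nothing remains; the r=7.5 cylinder at (0, -2) gives a regular 16-gon of circumradius 7.5 (constant along its height); Merging all regions: only the r=7.5 cylinder at (0, -2) is present, so the union is just that shape — 1 connected region; (rotated 35° about Z; rotation is an isometry so areas/perimeters/island counts are preserved). The result has 1 disconnected region.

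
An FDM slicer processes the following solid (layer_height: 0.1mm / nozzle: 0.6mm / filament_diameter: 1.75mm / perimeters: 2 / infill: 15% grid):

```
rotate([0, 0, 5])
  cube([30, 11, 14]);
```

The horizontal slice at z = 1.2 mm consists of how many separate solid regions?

1

At z = 1.2 mm: the cube (footprint 30×11) is included at this height; (whole slice rotated 5° about Z — lengths, areas and connectivity unchanged). The result has 1 disconnected region.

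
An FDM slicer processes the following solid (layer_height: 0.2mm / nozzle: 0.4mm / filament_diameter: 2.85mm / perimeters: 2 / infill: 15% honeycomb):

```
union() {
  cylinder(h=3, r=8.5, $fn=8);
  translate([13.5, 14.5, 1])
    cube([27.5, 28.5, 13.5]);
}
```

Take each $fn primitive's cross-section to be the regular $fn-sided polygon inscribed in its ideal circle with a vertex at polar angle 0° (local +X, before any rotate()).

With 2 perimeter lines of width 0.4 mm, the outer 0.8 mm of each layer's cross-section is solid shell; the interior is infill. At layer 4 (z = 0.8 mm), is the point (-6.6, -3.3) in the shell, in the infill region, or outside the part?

At z = 0.8 mm: the cylinder: section is a regular 8-gon, circumradius r=8.5; the cube at (13.5, 14.5) is not intersected at this z (z outside [1, 14.5]); Combining (union): only the r=8.5 cylinder is present, so the union is just that shape — 1 connected region. Overall, the cross-section is a single solid region. The nearest boundary edge runs (-8.50, 0.00)→(-6.01, -6.01); distance from the point to it = 0.49 mm. The point is inside the cross-section, 0.49 mm from the nearest boundary — within the 0.8 mm shell band (2 × 0.4).

shell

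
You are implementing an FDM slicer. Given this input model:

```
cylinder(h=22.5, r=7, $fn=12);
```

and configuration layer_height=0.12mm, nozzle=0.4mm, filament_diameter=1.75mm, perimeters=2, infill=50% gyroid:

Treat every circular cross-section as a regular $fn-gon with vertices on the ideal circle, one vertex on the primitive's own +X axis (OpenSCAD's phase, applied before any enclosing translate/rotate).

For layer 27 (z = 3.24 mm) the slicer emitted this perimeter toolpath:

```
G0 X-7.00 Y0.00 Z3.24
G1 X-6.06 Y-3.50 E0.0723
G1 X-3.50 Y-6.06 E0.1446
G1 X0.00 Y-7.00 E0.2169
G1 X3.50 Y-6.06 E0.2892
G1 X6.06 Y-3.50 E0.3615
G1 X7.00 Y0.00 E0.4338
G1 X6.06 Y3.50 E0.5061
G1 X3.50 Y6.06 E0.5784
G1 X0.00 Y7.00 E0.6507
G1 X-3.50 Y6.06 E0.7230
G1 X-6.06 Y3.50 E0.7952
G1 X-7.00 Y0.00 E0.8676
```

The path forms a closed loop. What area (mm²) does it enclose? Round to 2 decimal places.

Apply the shoelace formula to the sequence of (X, Y) vertices; enclosed area = 146.95 mm².

146.95 mm²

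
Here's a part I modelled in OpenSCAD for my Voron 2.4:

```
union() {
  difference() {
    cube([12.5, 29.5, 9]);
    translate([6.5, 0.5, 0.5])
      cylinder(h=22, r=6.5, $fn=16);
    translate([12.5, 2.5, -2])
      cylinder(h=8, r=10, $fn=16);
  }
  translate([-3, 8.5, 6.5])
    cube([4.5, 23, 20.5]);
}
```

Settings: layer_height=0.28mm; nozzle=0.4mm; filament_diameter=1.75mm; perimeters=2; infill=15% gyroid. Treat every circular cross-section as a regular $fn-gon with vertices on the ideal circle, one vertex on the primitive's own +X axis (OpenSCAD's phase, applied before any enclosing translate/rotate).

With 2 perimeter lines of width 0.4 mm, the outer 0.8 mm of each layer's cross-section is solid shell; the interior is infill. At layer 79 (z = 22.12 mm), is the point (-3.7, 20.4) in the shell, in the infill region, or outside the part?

At z = 22.12 mm: the cube is absent (z outside [0, 9]); the r=6.5 cylinder at (6.5, 0.5) contributes a regular 16-gon of circumradius 6.5; the cylinder at (12.5, 2.5) does not reach this height (z outside [-2, 6]); Subtracting the remaining from the first: the first operand is absent here, so nothing remains; the cube at (-3, 8.5) is present — its section is the full 4.5×23 rectangle; Taking the union: only the 4.5×23 cube at (-3, 8.5) is present, so the union is just that shape — 1 connected region. Overall, the cross-section is a single solid region. The nearest boundary edge runs (-3.00, 31.50)→(-3.00, 8.50); distance from the point to it = 0.70 mm. The point is not inside any of the regions above, so it lies outside the cross-section (0.70 mm from the nearest boundary).

outside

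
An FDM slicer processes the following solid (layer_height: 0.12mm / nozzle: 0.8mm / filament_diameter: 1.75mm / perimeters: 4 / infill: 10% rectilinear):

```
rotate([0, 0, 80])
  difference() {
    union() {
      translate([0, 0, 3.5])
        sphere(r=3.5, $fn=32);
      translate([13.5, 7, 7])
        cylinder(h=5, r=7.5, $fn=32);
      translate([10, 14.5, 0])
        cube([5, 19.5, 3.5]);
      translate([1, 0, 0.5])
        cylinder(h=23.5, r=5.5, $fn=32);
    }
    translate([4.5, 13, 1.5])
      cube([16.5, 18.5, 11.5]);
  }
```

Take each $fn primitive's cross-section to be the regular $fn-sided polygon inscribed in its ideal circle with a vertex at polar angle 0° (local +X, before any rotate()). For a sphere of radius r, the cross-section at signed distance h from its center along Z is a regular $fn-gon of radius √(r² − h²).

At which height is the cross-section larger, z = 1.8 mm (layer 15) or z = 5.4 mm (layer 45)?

Layer 15 (z = 1.8): the sphere: section is a regular 32-gon, circumradius = √(r²−h²) = √(3.5²−1.7²) = 3.059 (area = (32/2)·3.059²·sin(360°/32) = 29.22 mm²); the cylinder at (13.5, 7) is absent (z outside [7, 12]); the cube at (10, 14.5) is present — its section is the full 5×19.5 rectangle (area 97.50 mm²); the r=5.5 cylinder at (1, 0) gives a regular 32-gon of circumradius 5.5 (constant along its height) (area = (32/2)·5.500²·sin(360°/32) = 94.42 mm²); Merging all regions: the regions partially overlap — summed areas 221.14 mm² minus the doubly-counted overlap 29.22 mm² gives 191.92 mm² — area = 191.92 mm²; the cube at (4.5, 13) (footprint 16.5×18.5) is included at this height (area 305.25 mm²); Taking the first minus the rest: starting from that combined region (191.92 mm²), the 16.5×18.5 cube at (4.5, 13) partially overlaps it — only the 85.00 mm² overlap (of its 305.25 mm²) is removed, clipping the outline — area = 106.92 mm²; (whole slice rotated 80° about Z — lengths, areas and connectivity unchanged). So its area = 106.92 mm². Layer 45 (z = 5.4): the r=3.5 sphere contributes a regular 32-gon of circumradius √(3.5²−1.9²) = 2.939 (area = (32/2)·2.939²·sin(360°/32) = 26.97 mm²); the cylinder at (13.5, 7) is not intersected at this z (z outside [7, 12]); the cube at (10, 14.5) does not reach this height (z outside [0, 3.5]); the r=5.5 cylinder at (1, 0) gives a regular 32-gon of circumradius 5.5 (constant along its height) (area = (32/2)·5.500²·sin(360°/32) = 94.42 mm²); Taking the union: the r=3.5 sphere lies entirely inside the r=5.5 cylinder at (1, 0), so the union is just the r=5.5 cylinder at (1, 0) — area = 94.42 mm²; the 16.5×18.5 cube at (4.5, 13) contributes its full rectangle (area 305.25 mm²); Taking the first minus the rest: starting from that combined region (94.42 mm²), the 16.5×18.5 cube at (4.5, 13) misses the remaining region (no effect) — area = 94.42 mm²; (whole slice rotated 80° about Z — lengths, areas and connectivity unchanged). So its area = 94.42 mm². Layer 15 is larger (106.92 vs 94.42 mm²).

layer 15 (z = 1.8 mm)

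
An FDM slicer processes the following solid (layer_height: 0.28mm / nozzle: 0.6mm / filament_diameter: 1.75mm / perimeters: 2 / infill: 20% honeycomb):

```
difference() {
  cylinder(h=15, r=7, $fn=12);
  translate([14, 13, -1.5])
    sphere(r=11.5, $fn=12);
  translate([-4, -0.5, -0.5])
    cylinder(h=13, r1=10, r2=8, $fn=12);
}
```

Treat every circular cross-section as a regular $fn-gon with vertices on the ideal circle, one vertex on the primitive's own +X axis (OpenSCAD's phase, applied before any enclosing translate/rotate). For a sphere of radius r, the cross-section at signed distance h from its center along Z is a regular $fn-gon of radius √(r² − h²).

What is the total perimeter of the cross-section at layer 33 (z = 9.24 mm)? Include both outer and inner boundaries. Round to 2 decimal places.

At z = 9.24 mm: the cylinder: section is a regular 12-gon, circumradius r=7 (perimeter = 2·12·7.000·sin(180°/12) = 43.48 mm); the sphere at (14, 13): section is a regular 12-gon, circumradius = √(r²−h²) = √(11.5²−10.74²) = 4.111 (perimeter = 2·12·4.111·sin(180°/12) = 25.54 mm); the cone at (-4, -0.5) (r1=10→r2=8) has section circumradius 8.502 here — a regular 12-gon (perimeter = 2·12·8.502·sin(180°/12) = 52.81 mm); Taking the first minus the rest: starting from the r=7 cylinder, the r=11.5 sphere at (14, 13) misses the remaining region (no effect); the cone at (-4, -0.5) partially overlaps it — only the 117.36 mm² overlap (of its 216.83 mm²) is removed, clipping the outline — boundary = 36.50 mm. Overall, the cross-section is a single solid region. Total boundary length (outer) = 36.50 mm.

36.50 mm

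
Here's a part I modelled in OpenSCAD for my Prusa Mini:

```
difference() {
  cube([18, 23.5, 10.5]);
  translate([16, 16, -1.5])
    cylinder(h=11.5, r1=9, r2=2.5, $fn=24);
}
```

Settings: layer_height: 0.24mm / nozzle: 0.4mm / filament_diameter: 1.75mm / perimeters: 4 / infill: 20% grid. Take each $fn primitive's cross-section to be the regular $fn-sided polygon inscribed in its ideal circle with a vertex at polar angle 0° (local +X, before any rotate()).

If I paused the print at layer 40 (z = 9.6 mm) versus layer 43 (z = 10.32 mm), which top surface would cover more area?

Layer 40 (z = 9.6): the cube is present — its section is the full 18×23.5 rectangle (area 423.00 mm²); the cone at (16, 16): at t=0.965 of its height the radius interpolates to r₁+(r₂−r₁)t = 2.726, giving a regular 24-gon of that circumradius (area = (24/2)·2.726²·sin(360°/24) = 23.08 mm²); Subtracting the remaining from the first: starting from the 18×23.5 cube (423.00 mm²), the cone at (16, 16) partially overlaps it — only the 21.30 mm² overlap (of its 23.08 mm²) is removed, clipping the outline — area = 401.70 mm². So its area = 401.70 mm². Layer 43 (z = 10.32): the cube is present — its section is the full 18×23.5 rectangle (area 423.00 mm²); the cone at (16, 16) is absent (z outside [-1.5, 10]); Subtracting the remaining from the first: none of the subtracted shapes is present at this height, so the 18×23.5 cube is unchanged — area = 423.00 mm². So its area = 423.00 mm². Layer 43 is larger (423.00 vs 401.70 mm²).

layer 43 (z = 10.32 mm)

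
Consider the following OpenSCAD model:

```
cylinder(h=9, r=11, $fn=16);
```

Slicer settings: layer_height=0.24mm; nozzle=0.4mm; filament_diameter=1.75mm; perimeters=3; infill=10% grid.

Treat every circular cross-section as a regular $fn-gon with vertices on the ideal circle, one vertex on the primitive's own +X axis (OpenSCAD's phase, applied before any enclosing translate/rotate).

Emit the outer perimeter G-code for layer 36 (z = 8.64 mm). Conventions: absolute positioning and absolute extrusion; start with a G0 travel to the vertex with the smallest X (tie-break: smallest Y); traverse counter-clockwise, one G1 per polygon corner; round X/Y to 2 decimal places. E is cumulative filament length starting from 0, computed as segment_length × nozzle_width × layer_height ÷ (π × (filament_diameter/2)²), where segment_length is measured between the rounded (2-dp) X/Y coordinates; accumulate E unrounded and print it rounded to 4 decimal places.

G0 X-11.00 Y0.00 Z8.64
G1 X-10.16 Y-4.21 E0.1713
G1 X-7.78 Y-7.78 E0.3426
G1 X-4.21 Y-10.16 E0.5138
G1 X0.00 Y-11.00 E0.6852
G1 X4.21 Y-10.16 E0.8565
G1 X7.78 Y-7.78 E1.0278
G1 X10.16 Y-4.21 E1.1990
G1 X11.00 Y0.00 E1.3704
G1 X10.16 Y4.21 E1.5417
G1 X7.78 Y7.78 E1.7129
G1 X4.21 Y10.16 E1.8842
G1 X0.00 Y11.00 E2.0555
G1 X-4.21 Y10.16 E2.2269
G1 X-7.78 Y7.78 E2.3981
G1 X-10.16 Y4.21 E2.5694
G1 X-11.00 Y0.00 E2.7407

At z = 8.64 mm: the r=11 cylinder gives a regular 16-gon of circumradius 11 (constant along its height). The outline is a single polygon with 16 vertices. Extrusion per mm of travel: 0.4 × 0.24 / (π × 0.875²) = 0.039912. Accumulating E over each segment gives final E = 2.7407.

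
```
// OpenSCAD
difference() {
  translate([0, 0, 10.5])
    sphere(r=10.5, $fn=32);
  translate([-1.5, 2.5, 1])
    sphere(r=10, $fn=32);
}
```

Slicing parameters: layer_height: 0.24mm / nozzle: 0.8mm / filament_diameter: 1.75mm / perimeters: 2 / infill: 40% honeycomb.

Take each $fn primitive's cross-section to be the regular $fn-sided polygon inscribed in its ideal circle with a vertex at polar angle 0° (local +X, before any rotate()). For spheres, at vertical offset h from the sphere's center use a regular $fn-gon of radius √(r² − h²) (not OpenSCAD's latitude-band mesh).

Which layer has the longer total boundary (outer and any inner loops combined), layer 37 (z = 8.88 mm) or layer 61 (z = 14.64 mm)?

Layer 37 (z = 8.88): the r=10.5 sphere slices to a regular 32-gon of circumradius 10.374 (√(r²−h²) with h=1.62 from center) (perimeter = 2·32·10.374·sin(180°/32) = 65.08 mm); the sphere at (-1.5, 2.5): section is a regular 32-gon, circumradius = √(r²−h²) = √(10²−7.88²) = 6.157 (perimeter = 2·32·6.157·sin(180°/32) = 38.62 mm); After the difference (first − rest): starting from the r=10.5 sphere, the r=10 sphere at (-1.5, 2.5) lies wholly inside it (removes its full 118.32 mm² and its 38.62 mm outline becomes a hole wall) — boundary (outer + 1 inner loop) = 103.70 mm. So its perimeter = 103.70 mm. Layer 61 (z = 14.64): the sphere: section is a regular 32-gon, circumradius = √(r²−h²) = √(10.5²−4.14²) = 9.649 (perimeter = 2·32·9.649·sin(180°/32) = 60.53 mm); the sphere at (-1.5, 2.5) is not intersected at this z (|z−center|=13.640 > r=10); Subtracting the remaining from the first: none of the subtracted shapes is present at this height, so the r=10.5 sphere is unchanged — boundary = 60.53 mm. So its perimeter = 60.53 mm. Layer 37 is larger (103.70 vs 60.53 mm).

layer 37 (z = 8.88 mm)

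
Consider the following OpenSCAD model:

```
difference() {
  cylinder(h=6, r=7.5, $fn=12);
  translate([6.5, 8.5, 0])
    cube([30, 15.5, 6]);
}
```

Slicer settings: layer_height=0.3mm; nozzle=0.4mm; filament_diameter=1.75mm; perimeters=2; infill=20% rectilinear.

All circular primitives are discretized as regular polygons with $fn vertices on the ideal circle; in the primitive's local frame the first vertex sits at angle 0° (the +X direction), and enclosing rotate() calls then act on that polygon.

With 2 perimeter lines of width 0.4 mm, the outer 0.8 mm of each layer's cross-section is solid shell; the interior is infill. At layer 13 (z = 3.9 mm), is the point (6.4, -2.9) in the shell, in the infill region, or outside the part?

shell

At z = 3.9 mm: the r=7.5 cylinder gives a regular 12-gon of circumradius 7.5 (constant along its height); the cube at (6.5, 8.5) is present — its section is the full 30×15.5 rectangle; Subtracting the remaining from the first: starting from the r=7.5 cylinder, the 30×15.5 cube at (6.5, 8.5) misses the remaining region (no effect) — 1 connected region. Overall, the cross-section is a single solid region. The nearest boundary edge runs (7.50, 0.00)→(6.50, -3.75); distance from the point to it = 0.31 mm. The point is inside the cross-section, 0.31 mm from the nearest boundary — within the 0.8 mm shell band (2 × 0.4).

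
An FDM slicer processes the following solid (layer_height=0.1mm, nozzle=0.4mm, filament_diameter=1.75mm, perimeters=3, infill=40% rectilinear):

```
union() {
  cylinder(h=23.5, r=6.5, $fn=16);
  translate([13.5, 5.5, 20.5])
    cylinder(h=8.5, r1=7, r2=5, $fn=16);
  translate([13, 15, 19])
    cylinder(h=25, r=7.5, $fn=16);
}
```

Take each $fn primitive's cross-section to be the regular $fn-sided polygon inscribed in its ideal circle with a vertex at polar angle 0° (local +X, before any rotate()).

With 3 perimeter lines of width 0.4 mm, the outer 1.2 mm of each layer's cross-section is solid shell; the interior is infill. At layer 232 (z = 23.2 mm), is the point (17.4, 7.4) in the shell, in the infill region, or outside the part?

infill

At z = 23.2 mm: the r=6.5 cylinder contributes a regular 16-gon of circumradius 6.5; the cone at (13.5, 5.5) (r1=7→r2=5) has section circumradius 6.365 here — a regular 16-gon; the r=7.5 cylinder at (13, 15) contributes a regular 16-gon of circumradius 7.5; Taking the union: the regions partially overlap (shared area 28.19 mm²), so overlapping operands fuse into one piece — 2 connected regions. Overall, the cross-section has 2 separate islands. The nearest boundary edge runs (18.23, 9.65)→(19.38, 7.94); distance from the point to it = 1.94 mm. (Shell/infill is judged within the island containing the point — the largest one.) The point is inside the cross-section and 1.94 mm from the nearest boundary — more than the 1.2 mm shell width (3 × 0.4), so it's in the infill interior.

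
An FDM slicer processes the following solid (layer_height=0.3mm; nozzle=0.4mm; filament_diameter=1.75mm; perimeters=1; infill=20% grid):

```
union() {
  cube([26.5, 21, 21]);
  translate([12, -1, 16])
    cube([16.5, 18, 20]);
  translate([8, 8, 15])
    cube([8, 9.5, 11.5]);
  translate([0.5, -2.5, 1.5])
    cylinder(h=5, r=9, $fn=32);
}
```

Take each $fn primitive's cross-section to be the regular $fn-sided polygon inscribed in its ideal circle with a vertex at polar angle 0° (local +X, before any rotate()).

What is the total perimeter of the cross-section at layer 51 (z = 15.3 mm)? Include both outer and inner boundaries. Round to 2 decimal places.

At z = 15.3 mm: the 26.5×21 cube contributes its full rectangle (perimeter 95.00 mm); the cube at (12, -1) is not intersected at this z (z outside [16, 36]); the cube at (8, 8) is present — its section is the full 8×9.5 rectangle (perimeter 35.00 mm); the cylinder at (0.5, -2.5) is not intersected at this z (z outside [1.5, 6.5]); Taking the union: the 8×9.5 cube at (8, 8) lies entirely inside the 26.5×21 cube, so the union is just the 26.5×21 cube — boundary = 95.00 mm. Overall, the cross-section is a single solid region. Total boundary length (outer) = 95.00 mm.

95.00 mm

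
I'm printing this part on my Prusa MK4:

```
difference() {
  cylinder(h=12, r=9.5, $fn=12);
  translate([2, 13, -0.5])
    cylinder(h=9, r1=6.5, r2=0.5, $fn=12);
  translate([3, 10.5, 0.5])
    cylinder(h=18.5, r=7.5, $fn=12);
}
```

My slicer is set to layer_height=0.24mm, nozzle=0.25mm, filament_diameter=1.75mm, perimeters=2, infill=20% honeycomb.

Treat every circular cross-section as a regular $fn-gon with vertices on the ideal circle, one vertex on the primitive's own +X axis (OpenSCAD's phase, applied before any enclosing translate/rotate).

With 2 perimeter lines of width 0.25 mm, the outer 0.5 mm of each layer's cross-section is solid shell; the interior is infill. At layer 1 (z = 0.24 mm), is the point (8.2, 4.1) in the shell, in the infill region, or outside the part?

shell

At z = 0.24 mm: the r=9.5 cylinder contributes a regular 12-gon of circumradius 9.5; the cone at (2, 13): at t=0.082 of its height the radius interpolates to r₁+(r₂−r₁)t = 6.007, giving a regular 12-gon of that circumradius; the cylinder at (3, 10.5) does not reach this height (z outside [0.5, 19]); Taking the first minus the rest: starting from the r=9.5 cylinder, the cone at (2, 13) partially overlaps it — only the 9.95 mm² overlap (of its 108.24 mm²) is removed, clipping the outline — 1 connected region. Overall, the cross-section is a single solid region. The nearest boundary edge runs (8.23, 4.75)→(9.50, 0.00); distance from the point to it = 0.19 mm. The point is inside the cross-section, 0.19 mm from the nearest boundary — within the 0.5 mm shell band (2 × 0.25).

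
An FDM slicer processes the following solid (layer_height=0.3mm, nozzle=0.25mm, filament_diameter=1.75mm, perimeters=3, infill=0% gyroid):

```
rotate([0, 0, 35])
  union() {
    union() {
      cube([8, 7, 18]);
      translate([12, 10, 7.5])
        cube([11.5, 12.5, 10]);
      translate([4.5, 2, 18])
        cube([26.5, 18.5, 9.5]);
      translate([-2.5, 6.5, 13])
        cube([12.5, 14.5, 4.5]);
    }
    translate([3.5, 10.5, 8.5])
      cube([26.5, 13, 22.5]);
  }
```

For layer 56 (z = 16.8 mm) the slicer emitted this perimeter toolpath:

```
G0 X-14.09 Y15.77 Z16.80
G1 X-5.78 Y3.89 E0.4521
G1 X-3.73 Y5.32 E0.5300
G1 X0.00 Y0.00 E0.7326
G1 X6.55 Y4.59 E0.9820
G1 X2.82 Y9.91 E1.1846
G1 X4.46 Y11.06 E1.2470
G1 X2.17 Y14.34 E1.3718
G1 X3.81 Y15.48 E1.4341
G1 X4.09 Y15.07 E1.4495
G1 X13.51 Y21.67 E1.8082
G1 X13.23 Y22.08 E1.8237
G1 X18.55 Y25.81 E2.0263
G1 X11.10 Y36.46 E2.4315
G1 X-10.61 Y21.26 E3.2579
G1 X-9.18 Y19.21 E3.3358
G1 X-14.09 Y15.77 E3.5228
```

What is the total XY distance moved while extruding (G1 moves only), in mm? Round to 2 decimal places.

Sum the Euclidean lengths of each G1 segment: total = 112.98 mm.

112.98 mm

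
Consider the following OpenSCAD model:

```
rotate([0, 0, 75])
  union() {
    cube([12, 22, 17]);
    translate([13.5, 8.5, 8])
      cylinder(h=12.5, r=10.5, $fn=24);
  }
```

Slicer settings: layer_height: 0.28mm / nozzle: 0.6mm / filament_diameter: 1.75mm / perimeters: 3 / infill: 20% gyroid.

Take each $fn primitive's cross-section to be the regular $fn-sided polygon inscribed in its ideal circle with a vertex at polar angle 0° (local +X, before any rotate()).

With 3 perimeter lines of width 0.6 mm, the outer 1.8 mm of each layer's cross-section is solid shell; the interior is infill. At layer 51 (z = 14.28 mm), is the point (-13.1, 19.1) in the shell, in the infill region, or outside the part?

At z = 14.28 mm: the 12×22 cube contributes its full rectangle; the cylinder at (13.5, 8.5): section is a regular 24-gon, circumradius r=10.5; Taking the union: the regions partially overlap (shared area 134.85 mm²), so overlapping operands fuse into one piece — 1 connected region; (whole slice rotated 75° about Z — lengths, areas and connectivity unchanged). Overall, the cross-section is a single solid region. Undo the 75° rotation: the query point maps to (15.059, 17.597) in the un-rotated model frame. The nearest boundary edge runs (13.50, 19.00)→(16.22, 18.64); distance from the point to it = 1.19 mm. The point is inside the cross-section, 1.19 mm from the nearest boundary — within the 1.8 mm shell band (3 × 0.6).

shell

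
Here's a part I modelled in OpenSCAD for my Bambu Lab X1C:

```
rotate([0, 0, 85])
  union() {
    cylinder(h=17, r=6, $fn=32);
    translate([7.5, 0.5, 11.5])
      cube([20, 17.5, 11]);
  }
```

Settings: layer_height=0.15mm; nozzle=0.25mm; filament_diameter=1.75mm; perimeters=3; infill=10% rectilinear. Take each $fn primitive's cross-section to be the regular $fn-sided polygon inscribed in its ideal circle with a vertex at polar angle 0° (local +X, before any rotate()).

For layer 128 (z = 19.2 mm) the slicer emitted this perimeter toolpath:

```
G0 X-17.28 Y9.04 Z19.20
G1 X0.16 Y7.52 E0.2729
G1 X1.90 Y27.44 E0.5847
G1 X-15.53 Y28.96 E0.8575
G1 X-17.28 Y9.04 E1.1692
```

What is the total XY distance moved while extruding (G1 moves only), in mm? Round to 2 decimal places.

Sum the Euclidean lengths of each G1 segment: total = 74.99 mm.

74.99 mm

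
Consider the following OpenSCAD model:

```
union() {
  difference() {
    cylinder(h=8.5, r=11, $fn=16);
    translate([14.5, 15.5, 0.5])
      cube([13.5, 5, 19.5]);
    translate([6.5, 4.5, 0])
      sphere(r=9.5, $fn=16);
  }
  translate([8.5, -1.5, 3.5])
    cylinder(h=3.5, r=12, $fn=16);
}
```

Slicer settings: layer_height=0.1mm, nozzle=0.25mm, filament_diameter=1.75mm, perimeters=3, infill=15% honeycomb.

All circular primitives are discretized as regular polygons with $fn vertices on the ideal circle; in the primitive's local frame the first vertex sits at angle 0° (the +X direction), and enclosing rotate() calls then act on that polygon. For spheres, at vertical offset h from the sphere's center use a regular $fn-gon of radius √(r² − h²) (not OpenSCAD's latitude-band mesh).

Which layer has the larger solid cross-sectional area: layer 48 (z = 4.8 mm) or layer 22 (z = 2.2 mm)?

layer 48 (z = 4.8 mm)

Layer 48 (z = 4.8): the r=11 cylinder contributes a regular 16-gon of circumradius 11 (area = (16/2)·11.000²·sin(360°/16) = 370.44 mm²); the 13.5×5 cube at (14.5, 15.5) contributes its full rectangle (area 67.50 mm²); the sphere at (6.5, 4.5): section is a regular 16-gon, circumradius = √(r²−h²) = √(9.5²−4.8²) = 8.198 (area = (16/2)·8.198²·sin(360°/16) = 205.76 mm²); Subtracting the remaining from the first: starting from the r=11 cylinder (370.44 mm²), the 13.5×5 cube at (14.5, 15.5) misses the remaining region (no effect); the r=9.5 sphere at (6.5, 4.5) partially overlaps it — only the 132.67 mm² overlap (of its 205.76 mm²) is removed, clipping the outline — area = 237.77 mm²; the r=12 cylinder at (8.5, -1.5) gives a regular 16-gon of circumradius 12 (constant along its height) (area = (16/2)·12.000²·sin(360°/16) = 440.85 mm²); Merging all regions: the regions partially overlap — summed areas 678.62 mm² minus the doubly-counted overlap 92.10 mm² gives 586.52 mm² — area = 586.52 mm². So its area = 586.52 mm². Layer 22 (z = 2.2): the cylinder: section is a regular 16-gon, circumradius r=11 (area = (16/2)·11.000²·sin(360°/16) = 370.44 mm²); the cube at (14.5, 15.5) is present — its section is the full 13.5×5 rectangle (area 67.50 mm²); the sphere at (6.5, 4.5): section is a regular 16-gon, circumradius = √(r²−h²) = √(9.5²−2.2²) = 9.242 (area = (16/2)·9.242²·sin(360°/16) = 261.48 mm²); Subtracting the remaining from the first: starting from the r=11 cylinder (370.44 mm²), the 13.5×5 cube at (14.5, 15.5) misses the remaining region (no effect); the r=9.5 sphere at (6.5, 4.5) partially overlaps it — only the 158.07 mm² overlap (of its 261.48 mm²) is removed, clipping the outline — area = 212.37 mm²; the cylinder at (8.5, -1.5) does not reach this height (z outside [3.5, 7]); Merging all regions: only that combined region is present, so the union is just that shape — area = 212.37 mm². So its area = 212.37 mm². Layer 48 is larger (586.52 vs 212.37 mm²).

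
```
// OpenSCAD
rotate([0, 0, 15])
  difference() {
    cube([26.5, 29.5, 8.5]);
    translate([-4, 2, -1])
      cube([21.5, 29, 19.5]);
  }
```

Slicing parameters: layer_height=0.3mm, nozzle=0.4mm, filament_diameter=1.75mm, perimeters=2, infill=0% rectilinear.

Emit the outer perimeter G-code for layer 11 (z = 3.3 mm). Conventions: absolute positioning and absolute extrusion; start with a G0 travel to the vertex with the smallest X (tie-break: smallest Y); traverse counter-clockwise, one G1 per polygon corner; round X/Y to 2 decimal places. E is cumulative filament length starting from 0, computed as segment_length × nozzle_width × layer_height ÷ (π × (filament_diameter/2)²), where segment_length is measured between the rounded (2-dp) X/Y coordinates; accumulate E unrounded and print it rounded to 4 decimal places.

At z = 3.3 mm: the cube is present — its section is the full 26.5×29.5 rectangle; the cube at (-4, 2) is present — its section is the full 21.5×29 rectangle; Taking the first minus the rest: starting from the 26.5×29.5 cube, the 21.5×29 cube at (-4, 2) partially overlaps it — only the 481.25 mm² overlap (of its 623.50 mm²) is removed, clipping the outline — 1 connected region; (rotated 15° about Z; rotation is an isometry so areas/perimeters/island counts are preserved). The outline is a single polygon with 6 vertices. Extrusion per mm of travel: 0.4 × 0.3 / (π × 0.875²) = 0.049890. Accumulating E over each segment gives final E = 5.5877.

G0 X-0.52 Y1.93 Z3.30
G1 X0.00 Y0.00 E0.0997
G1 X25.60 Y6.86 E1.4220
G1 X17.96 Y35.35 E2.8936
G1 X9.27 Y33.02 E3.3424
G1 X16.39 Y6.46 E4.7143
G1 X-0.52 Y1.93 E5.5877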